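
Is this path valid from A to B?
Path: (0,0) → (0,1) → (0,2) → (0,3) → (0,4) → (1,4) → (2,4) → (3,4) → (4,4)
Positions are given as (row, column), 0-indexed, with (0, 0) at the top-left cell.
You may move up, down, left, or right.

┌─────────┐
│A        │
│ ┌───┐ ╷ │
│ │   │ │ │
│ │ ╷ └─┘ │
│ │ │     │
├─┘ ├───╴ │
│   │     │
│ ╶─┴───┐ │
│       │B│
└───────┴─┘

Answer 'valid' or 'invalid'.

Checking path validity:
Result: All consecutive moves are passable.

valid

Correct solution:

┌─────────┐
│A → → → ↓│
│ ┌───┐ ╷ │
│ │   │ │↓│
│ │ ╷ └─┘ │
│ │ │    ↓│
├─┘ ├───╴ │
│   │    ↓│
│ ╶─┴───┐ │
│       │B│
└───────┴─┘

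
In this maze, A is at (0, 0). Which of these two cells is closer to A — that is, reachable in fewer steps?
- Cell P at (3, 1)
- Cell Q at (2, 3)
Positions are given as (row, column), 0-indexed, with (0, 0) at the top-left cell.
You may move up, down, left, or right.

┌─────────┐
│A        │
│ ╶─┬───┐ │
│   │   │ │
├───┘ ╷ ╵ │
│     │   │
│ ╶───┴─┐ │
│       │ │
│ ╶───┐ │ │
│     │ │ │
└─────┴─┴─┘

Shortest path A → P at (3, 1): 14 steps
Shortest path A → Q at (2, 3): 7 steps

Q is closer (7 steps vs 14 steps).

Path to P:

┌─────────┐
│A → → → ↓│
│ ╶─┬───┐ │
│   │↓ ↰│↓│
├───┘ ╷ ╵ │
│↓ ← ↲│↑ ↲│
│ ╶───┴─┐ │
│↳ P    │ │
│ ╶───┐ │ │
│     │ │ │
└─────┴─┴─┘

Path to Q:

┌─────────┐
│A → → → ↓│
│ ╶─┬───┐ │
│   │   │↓│
├───┘ ╷ ╵ │
│     │Q ↲│
│ ╶───┴─┐ │
│       │ │
│ ╶───┐ │ │
│     │ │ │
└─────┴─┴─┘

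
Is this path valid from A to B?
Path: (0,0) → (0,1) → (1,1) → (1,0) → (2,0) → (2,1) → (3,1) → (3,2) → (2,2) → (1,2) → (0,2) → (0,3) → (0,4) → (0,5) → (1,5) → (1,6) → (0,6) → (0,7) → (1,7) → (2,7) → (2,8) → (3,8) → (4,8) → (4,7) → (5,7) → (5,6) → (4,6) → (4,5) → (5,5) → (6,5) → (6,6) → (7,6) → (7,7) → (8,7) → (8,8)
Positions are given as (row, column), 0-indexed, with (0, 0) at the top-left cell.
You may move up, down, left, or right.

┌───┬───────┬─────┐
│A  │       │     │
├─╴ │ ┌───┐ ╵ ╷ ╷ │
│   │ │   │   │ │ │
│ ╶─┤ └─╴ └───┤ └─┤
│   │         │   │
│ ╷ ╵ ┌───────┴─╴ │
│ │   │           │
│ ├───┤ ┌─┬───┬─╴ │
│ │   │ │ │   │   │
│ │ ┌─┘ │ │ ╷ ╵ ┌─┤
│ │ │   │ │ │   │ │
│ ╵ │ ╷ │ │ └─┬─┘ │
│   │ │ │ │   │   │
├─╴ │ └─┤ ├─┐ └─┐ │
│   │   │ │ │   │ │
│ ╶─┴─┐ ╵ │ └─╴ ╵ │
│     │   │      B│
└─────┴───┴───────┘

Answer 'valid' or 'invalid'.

Checking path validity:
Result: All consecutive moves are passable.

valid

Correct solution:

┌───┬───────┬─────┐
│A ↓│↱ → → ↓│↱ ↓  │
├─╴ │ ┌───┐ ╵ ╷ ╷ │
│↓ ↲│↑│   │↳ ↑│↓│ │
│ ╶─┤ └─╴ └───┤ └─┤
│↳ ↓│↑        │↳ ↓│
│ ╷ ╵ ┌───────┴─╴ │
│ │↳ ↑│          ↓│
│ ├───┤ ┌─┬───┬─╴ │
│ │   │ │ │↓ ↰│↓ ↲│
│ │ ┌─┘ │ │ ╷ ╵ ┌─┤
│ │ │   │ │↓│↑ ↲│ │
│ ╵ │ ╷ │ │ └─┬─┘ │
│   │ │ │ │↳ ↓│   │
├─╴ │ └─┤ ├─┐ └─┐ │
│   │   │ │ │↳ ↓│ │
│ ╶─┴─┐ ╵ │ └─╴ ╵ │
│     │   │    ↳ B│
└─────┴───┴───────┘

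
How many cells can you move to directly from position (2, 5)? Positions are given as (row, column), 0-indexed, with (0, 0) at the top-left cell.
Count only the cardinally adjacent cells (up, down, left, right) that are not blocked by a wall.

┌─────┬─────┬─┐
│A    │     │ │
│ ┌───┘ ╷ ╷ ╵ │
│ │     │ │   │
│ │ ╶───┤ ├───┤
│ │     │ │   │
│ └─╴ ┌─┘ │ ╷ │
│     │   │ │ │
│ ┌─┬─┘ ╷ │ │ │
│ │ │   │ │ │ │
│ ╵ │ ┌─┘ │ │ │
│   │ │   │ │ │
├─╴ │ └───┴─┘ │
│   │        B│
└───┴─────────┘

Checking passable neighbors of (2, 5):
Neighbors: (3, 5), (2, 6)
Count: 2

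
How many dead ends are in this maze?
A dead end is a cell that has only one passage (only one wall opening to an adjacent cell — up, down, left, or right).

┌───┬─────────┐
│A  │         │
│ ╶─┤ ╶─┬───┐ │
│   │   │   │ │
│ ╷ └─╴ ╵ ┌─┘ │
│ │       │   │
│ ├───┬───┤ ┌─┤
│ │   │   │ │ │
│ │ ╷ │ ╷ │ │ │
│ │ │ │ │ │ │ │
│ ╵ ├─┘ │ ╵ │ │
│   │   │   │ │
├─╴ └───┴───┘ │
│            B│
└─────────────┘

Checking each cell for number of passages:

Dead ends found at positions:
  (0, 1)
  (1, 5)
  (3, 6)
  (4, 2)
  (5, 2)
  (6, 0)
Total dead ends: 6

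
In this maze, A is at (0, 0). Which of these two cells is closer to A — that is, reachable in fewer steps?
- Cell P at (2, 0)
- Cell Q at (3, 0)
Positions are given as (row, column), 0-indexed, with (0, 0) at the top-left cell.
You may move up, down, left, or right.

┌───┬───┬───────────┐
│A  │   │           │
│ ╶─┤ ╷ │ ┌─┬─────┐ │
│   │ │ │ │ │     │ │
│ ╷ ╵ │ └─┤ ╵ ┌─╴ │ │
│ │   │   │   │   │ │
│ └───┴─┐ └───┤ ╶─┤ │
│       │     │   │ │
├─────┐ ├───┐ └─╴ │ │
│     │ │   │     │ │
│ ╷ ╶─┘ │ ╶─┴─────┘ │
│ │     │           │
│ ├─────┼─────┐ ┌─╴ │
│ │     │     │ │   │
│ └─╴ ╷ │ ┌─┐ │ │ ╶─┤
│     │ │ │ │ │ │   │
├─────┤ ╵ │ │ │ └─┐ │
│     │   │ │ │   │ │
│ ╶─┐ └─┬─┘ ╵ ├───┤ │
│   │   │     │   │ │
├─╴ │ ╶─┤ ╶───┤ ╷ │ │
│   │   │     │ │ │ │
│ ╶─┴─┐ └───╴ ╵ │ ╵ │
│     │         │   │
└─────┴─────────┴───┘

Shortest path A → P at (2, 0): 2 steps
Shortest path A → Q at (3, 0): 3 steps

P is closer (2 steps vs 3 steps).

Path to P:

┌───┬───┬───────────┐
│A  │   │           │
│ ╶─┤ ╷ │ ┌─┬─────┐ │
│↓  │ │ │ │ │     │ │
│ ╷ ╵ │ └─┤ ╵ ┌─╴ │ │
│P│   │   │   │   │ │
│ └───┴─┐ └───┤ ╶─┤ │
│       │     │   │ │
├─────┐ ├───┐ └─╴ │ │
│     │ │   │     │ │
│ ╷ ╶─┘ │ ╶─┴─────┘ │
│ │     │           │
│ ├─────┼─────┐ ┌─╴ │
│ │     │     │ │   │
│ └─╴ ╷ │ ┌─┐ │ │ ╶─┤
│     │ │ │ │ │ │   │
├─────┤ ╵ │ │ │ └─┐ │
│     │   │ │ │   │ │
│ ╶─┐ └─┬─┘ ╵ ├───┤ │
│   │   │     │   │ │
├─╴ │ ╶─┤ ╶───┤ ╷ │ │
│   │   │     │ │ │ │
│ ╶─┴─┐ └───╴ ╵ │ ╵ │
│     │         │   │
└─────┴─────────┴───┘

Path to Q:

┌───┬───┬───────────┐
│A  │   │           │
│ ╶─┤ ╷ │ ┌─┬─────┐ │
│↓  │ │ │ │ │     │ │
│ ╷ ╵ │ └─┤ ╵ ┌─╴ │ │
│↓│   │   │   │   │ │
│ └───┴─┐ └───┤ ╶─┤ │
│Q      │     │   │ │
├─────┐ ├───┐ └─╴ │ │
│     │ │   │     │ │
│ ╷ ╶─┘ │ ╶─┴─────┘ │
│ │     │           │
│ ├─────┼─────┐ ┌─╴ │
│ │     │     │ │   │
│ └─╴ ╷ │ ┌─┐ │ │ ╶─┤
│     │ │ │ │ │ │   │
├─────┤ ╵ │ │ │ └─┐ │
│     │   │ │ │   │ │
│ ╶─┐ └─┬─┘ ╵ ├───┤ │
│   │   │     │   │ │
├─╴ │ ╶─┤ ╶───┤ ╷ │ │
│   │   │     │ │ │ │
│ ╶─┴─┐ └───╴ ╵ │ ╵ │
│     │         │   │
└─────┴─────────┴───┘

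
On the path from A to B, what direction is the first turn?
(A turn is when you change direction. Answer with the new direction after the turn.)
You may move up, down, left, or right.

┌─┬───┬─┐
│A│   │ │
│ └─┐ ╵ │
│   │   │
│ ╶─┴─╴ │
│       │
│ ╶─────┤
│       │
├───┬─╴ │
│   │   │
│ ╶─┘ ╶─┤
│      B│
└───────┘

Directions: down, down, down, right, right, right, down, left, down, right
First turn direction: right

Solution:

┌─┬───┬─┐
│A│   │ │
│ └─┐ ╵ │
│↓  │   │
│ ╶─┴─╴ │
│↓      │
│ ╶─────┤
│↳ → → ↓│
├───┬─╴ │
│   │↓ ↲│
│ ╶─┘ ╶─┤
│    ↳ B│
└───────┘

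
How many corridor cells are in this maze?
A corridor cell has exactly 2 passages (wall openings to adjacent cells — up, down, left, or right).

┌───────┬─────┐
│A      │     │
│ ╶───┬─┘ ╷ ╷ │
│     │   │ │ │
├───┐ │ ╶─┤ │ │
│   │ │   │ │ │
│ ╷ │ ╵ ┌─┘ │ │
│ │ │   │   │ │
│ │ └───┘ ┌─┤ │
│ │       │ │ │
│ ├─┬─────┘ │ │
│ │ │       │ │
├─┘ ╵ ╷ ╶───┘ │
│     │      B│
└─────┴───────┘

Counting cells with exactly 2 passages:
Total corridor cells: 39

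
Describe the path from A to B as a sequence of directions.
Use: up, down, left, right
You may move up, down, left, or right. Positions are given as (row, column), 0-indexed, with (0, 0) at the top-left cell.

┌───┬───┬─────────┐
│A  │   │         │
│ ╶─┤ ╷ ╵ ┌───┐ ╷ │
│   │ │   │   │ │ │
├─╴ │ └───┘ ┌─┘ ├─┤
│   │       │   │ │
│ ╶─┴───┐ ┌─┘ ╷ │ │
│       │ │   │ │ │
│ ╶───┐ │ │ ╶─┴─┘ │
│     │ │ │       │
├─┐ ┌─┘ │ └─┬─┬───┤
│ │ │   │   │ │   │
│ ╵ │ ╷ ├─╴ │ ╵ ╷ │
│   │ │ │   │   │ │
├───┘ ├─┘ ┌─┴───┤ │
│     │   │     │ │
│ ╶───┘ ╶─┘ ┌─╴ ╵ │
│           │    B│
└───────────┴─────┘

Finding the path and converting it to directions:
Path through cells: (0,0) → (1,0) → (1,1) → (2,1) → (2,0) → (3,0) → (3,1) → (3,2) → (3,3) → (4,3) → (5,3) → (5,2) → (6,2) → (7,2) → (7,1) → (7,0) → (8,0) → (8,1) → (8,2) → (8,3) → (8,4) → (8,5) → (7,5) → (7,6) → (7,7) → (8,7) → (8,8)
Directions: down, right, down, left, down, right, right, right, down, down, left, down, down, left, left, down, right, right, right, right, right, up, right, right, down, right

Solution:

┌───┬───┬─────────┐
│A  │   │         │
│ ╶─┤ ╷ ╵ ┌───┐ ╷ │
│↳ ↓│ │   │   │ │ │
├─╴ │ └───┘ ┌─┘ ├─┤
│↓ ↲│       │   │ │
│ ╶─┴───┐ ┌─┘ ╷ │ │
│↳ → → ↓│ │   │ │ │
│ ╶───┐ │ │ ╶─┴─┘ │
│     │↓│ │       │
├─┐ ┌─┘ │ └─┬─┬───┤
│ │ │↓ ↲│   │ │   │
│ ╵ │ ╷ ├─╴ │ ╵ ╷ │
│   │↓│ │   │   │ │
├───┘ ├─┘ ┌─┴───┤ │
│↓ ← ↲│   │↱ → ↓│ │
│ ╶───┘ ╶─┘ ┌─╴ ╵ │
│↳ → → → → ↑│  ↳ B│
└───────────┴─────┘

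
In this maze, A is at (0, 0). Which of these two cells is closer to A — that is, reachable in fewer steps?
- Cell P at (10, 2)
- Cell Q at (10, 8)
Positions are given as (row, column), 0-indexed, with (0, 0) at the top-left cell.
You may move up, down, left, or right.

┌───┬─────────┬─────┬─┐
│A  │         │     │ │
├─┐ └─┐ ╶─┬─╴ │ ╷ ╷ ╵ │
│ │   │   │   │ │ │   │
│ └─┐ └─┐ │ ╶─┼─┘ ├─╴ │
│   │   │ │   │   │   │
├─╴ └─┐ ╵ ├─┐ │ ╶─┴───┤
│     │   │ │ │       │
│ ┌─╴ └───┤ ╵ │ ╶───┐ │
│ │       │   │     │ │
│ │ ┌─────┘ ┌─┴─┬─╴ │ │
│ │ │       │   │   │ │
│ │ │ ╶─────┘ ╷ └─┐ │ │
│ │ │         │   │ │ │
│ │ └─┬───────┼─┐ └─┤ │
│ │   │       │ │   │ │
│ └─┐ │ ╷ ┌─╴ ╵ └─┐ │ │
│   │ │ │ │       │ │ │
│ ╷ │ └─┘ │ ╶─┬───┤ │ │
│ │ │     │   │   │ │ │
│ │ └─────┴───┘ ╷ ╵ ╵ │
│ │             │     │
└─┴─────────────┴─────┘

Shortest path A → P at (10, 2): 48 steps
Shortest path A → Q at (10, 8): 40 steps

Q is closer (40 steps vs 48 steps).

Path to P:

┌───┬─────────┬─────┬─┐
│A ↓│  ↱ → → ↓│     │ │
├─┐ └─┐ ╶─┬─╴ │ ╷ ╷ ╵ │
│ │↳ ↓│↑ ↰│↓ ↲│ │ │   │
│ └─┐ └─┐ │ ╶─┼─┘ ├─╴ │
│   │↳ ↓│↑│↳ ↓│   │   │
├─╴ └─┐ ╵ ├─┐ │ ╶─┴───┤
│     │↳ ↑│ │↓│       │
│ ┌─╴ └───┤ ╵ │ ╶───┐ │
│ │       │↓ ↲│     │ │
│ │ ┌─────┘ ┌─┴─┬─╴ │ │
│ │ │↓ ← ← ↲│↱ ↓│   │ │
│ │ │ ╶─────┘ ╷ └─┐ │ │
│ │ │↳ → → → ↑│↳ ↓│ │ │
│ │ └─┬───────┼─┐ └─┤ │
│ │   │       │ │↳ ↓│ │
│ └─┐ │ ╷ ┌─╴ ╵ └─┐ │ │
│   │ │ │ │       │↓│ │
│ ╷ │ └─┘ │ ╶─┬───┤ │ │
│ │ │     │   │↓ ↰│↓│ │
│ │ └─────┴───┘ ╷ ╵ ╵ │
│ │  P ← ← ← ← ↲│↑ ↲  │
└─┴─────────────┴─────┘

Path to Q:

┌───┬─────────┬─────┬─┐
│A ↓│  ↱ → → ↓│     │ │
├─┐ └─┐ ╶─┬─╴ │ ╷ ╷ ╵ │
│ │↳ ↓│↑ ↰│↓ ↲│ │ │   │
│ └─┐ └─┐ │ ╶─┼─┘ ├─╴ │
│   │↳ ↓│↑│↳ ↓│   │   │
├─╴ └─┐ ╵ ├─┐ │ ╶─┴───┤
│     │↳ ↑│ │↓│       │
│ ┌─╴ └───┤ ╵ │ ╶───┐ │
│ │       │↓ ↲│     │ │
│ │ ┌─────┘ ┌─┴─┬─╴ │ │
│ │ │↓ ← ← ↲│↱ ↓│   │ │
│ │ │ ╶─────┘ ╷ └─┐ │ │
│ │ │↳ → → → ↑│↳ ↓│ │ │
│ │ └─┬───────┼─┐ └─┤ │
│ │   │       │ │↳ ↓│ │
│ └─┐ │ ╷ ┌─╴ ╵ └─┐ │ │
│   │ │ │ │       │↓│ │
│ ╷ │ └─┘ │ ╶─┬───┤ │ │
│ │ │     │   │   │↓│ │
│ │ └─────┴───┘ ╷ ╵ ╵ │
│ │             │Q ↲  │
└─┴─────────────┴─────┘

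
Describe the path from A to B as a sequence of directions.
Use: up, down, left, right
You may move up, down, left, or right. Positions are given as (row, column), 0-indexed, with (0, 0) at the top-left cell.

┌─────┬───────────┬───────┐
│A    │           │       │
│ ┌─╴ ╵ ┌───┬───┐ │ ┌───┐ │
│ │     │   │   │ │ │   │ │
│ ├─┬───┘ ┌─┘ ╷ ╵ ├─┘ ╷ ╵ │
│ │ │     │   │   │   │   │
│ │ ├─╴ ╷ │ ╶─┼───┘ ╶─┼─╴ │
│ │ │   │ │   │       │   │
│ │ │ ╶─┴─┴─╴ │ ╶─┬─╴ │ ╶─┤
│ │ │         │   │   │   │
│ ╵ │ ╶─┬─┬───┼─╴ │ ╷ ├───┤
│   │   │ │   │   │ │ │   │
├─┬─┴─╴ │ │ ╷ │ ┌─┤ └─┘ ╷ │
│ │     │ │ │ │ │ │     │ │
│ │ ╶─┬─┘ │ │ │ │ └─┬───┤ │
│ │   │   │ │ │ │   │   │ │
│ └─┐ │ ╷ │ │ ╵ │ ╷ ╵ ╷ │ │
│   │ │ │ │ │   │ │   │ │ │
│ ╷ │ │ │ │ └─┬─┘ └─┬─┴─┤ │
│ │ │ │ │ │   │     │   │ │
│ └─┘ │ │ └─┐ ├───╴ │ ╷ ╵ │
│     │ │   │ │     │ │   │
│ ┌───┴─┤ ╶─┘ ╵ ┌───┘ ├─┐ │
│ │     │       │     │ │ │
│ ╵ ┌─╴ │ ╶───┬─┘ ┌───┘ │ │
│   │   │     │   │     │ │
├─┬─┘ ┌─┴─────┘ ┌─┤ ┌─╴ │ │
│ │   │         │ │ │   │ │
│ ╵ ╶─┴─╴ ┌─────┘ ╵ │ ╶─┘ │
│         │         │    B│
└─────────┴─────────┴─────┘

Finding the path and converting it to directions:
Path through cells: (0,0) → (0,1) → (0,2) → (1,2) → (1,3) → (0,3) → (0,4) → (0,5) → (0,6) → (0,7) → (0,8) → (1,8) → (2,8) → (2,7) → (1,7) → (1,6) → (2,6) → (2,5) → (3,5) → (3,6) → (4,6) → (4,5) → (4,4) → (4,3) → (4,2) → (5,2) → (5,3) → (6,3) → (6,2) → (6,1) → (7,1) → (7,2) → (8,2) → (9,2) → (10,2) → (10,1) → (10,0) → (11,0) → (12,0) → (12,1) → (11,1) → (11,2) → (11,3) → (12,3) → (12,2) → (13,2) → (13,1) → (14,1) → (14,2) → (14,3) → (14,4) → (13,4) → (13,5) → (13,6) → (13,7) → (12,7) → (12,8) → (11,8) → (11,9) → (11,10) → (10,10) → (9,10) → (9,11) → (10,11) → (10,12) → (11,12) → (12,12) → (13,12) → (14,12)
Directions: right, right, down, right, up, right, right, right, right, right, down, down, left, up, left, down, left, down, right, down, left, left, left, left, down, right, down, left, left, down, right, down, down, down, left, left, down, down, right, up, right, right, down, left, down, left, down, right, right, right, up, right, right, right, up, right, up, right, right, up, up, right, down, right, down, down, down, down

Solution:

┌─────┬───────────┬───────┐
│A → ↓│↱ → → → → ↓│       │
│ ┌─╴ ╵ ┌───┬───┐ │ ┌───┐ │
│ │  ↳ ↑│   │↓ ↰│↓│ │   │ │
│ ├─┬───┘ ┌─┘ ╷ ╵ ├─┘ ╷ ╵ │
│ │ │     │↓ ↲│↑ ↲│   │   │
│ │ ├─╴ ╷ │ ╶─┼───┘ ╶─┼─╴ │
│ │ │   │ │↳ ↓│       │   │
│ │ │ ╶─┴─┴─╴ │ ╶─┬─╴ │ ╶─┤
│ │ │↓ ← ← ← ↲│   │   │   │
│ ╵ │ ╶─┬─┬───┼─╴ │ ╷ ├───┤
│   │↳ ↓│ │   │   │ │ │   │
├─┬─┴─╴ │ │ ╷ │ ┌─┤ └─┘ ╷ │
│ │↓ ← ↲│ │ │ │ │ │     │ │
│ │ ╶─┬─┘ │ │ │ │ └─┬───┤ │
│ │↳ ↓│   │ │ │ │   │   │ │
│ └─┐ │ ╷ │ │ ╵ │ ╷ ╵ ╷ │ │
│   │↓│ │ │ │   │ │   │ │ │
│ ╷ │ │ │ │ └─┬─┘ └─┬─┴─┤ │
│ │ │↓│ │ │   │     │↱ ↓│ │
│ └─┘ │ │ └─┐ ├───╴ │ ╷ ╵ │
│↓ ← ↲│ │   │ │     │↑│↳ ↓│
│ ┌───┴─┤ ╶─┘ ╵ ┌───┘ ├─┐ │
│↓│↱ → ↓│       │↱ → ↑│ │↓│
│ ╵ ┌─╴ │ ╶───┬─┘ ┌───┘ │ │
│↳ ↑│↓ ↲│     │↱ ↑│     │↓│
├─┬─┘ ┌─┴─────┘ ┌─┤ ┌─╴ │ │
│ │↓ ↲│  ↱ → → ↑│ │ │   │↓│
│ ╵ ╶─┴─╴ ┌─────┘ ╵ │ ╶─┘ │
│  ↳ → → ↑│         │    B│
└─────────┴─────────┴─────┘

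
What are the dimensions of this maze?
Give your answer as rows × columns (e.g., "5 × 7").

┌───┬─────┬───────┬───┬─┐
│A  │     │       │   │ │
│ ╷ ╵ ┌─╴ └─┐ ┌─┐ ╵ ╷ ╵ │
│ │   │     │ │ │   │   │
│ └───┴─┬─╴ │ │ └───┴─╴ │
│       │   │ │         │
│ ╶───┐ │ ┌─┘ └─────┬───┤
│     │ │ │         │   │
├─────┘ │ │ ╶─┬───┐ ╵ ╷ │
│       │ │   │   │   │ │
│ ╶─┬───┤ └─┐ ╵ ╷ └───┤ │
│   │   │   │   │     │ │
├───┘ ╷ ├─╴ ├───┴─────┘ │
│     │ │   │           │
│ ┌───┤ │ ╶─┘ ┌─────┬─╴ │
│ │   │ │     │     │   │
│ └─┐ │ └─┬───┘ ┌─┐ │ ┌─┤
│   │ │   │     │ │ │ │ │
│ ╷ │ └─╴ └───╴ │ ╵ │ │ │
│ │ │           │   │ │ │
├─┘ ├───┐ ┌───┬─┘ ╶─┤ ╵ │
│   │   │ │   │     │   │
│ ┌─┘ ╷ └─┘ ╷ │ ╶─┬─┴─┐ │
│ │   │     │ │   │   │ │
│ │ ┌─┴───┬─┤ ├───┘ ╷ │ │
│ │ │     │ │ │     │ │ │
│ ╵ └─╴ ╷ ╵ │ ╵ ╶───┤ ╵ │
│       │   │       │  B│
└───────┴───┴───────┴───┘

Counting the maze dimensions:
Rows (vertical): 14
Columns (horizontal): 12
Dimensions: 14 × 12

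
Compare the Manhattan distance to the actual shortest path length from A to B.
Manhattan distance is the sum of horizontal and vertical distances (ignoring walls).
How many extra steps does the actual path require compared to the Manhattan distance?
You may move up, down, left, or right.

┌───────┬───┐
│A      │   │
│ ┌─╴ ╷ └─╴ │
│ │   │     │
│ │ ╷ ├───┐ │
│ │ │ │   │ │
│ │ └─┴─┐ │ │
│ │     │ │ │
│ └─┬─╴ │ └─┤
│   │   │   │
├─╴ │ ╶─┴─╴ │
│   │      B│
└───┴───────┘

Manhattan distance: |5 - 0| + |5 - 0| = 10
Actual path length: 14
Extra steps: 14 - 10 = 4

Solution:

┌───────┬───┐
│A → ↓  │   │
│ ┌─╴ ╷ └─╴ │
│ │↓ ↲│     │
│ │ ╷ ├───┐ │
│ │↓│ │   │ │
│ │ └─┴─┐ │ │
│ │↳ → ↓│ │ │
│ └─┬─╴ │ └─┤
│   │↓ ↲│   │
├─╴ │ ╶─┴─╴ │
│   │↳ → → B│
└───┴───────┘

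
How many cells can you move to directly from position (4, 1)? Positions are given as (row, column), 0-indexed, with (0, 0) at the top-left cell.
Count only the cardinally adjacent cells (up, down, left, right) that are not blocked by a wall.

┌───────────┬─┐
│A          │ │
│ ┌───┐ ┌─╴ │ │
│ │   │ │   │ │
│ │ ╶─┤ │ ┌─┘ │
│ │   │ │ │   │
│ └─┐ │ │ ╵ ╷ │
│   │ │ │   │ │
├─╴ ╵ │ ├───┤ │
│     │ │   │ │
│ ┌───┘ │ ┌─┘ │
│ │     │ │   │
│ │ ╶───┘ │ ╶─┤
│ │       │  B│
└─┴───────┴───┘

Checking passable neighbors of (4, 1):
Neighbors: (3, 1), (4, 0), (4, 2)
Count: 3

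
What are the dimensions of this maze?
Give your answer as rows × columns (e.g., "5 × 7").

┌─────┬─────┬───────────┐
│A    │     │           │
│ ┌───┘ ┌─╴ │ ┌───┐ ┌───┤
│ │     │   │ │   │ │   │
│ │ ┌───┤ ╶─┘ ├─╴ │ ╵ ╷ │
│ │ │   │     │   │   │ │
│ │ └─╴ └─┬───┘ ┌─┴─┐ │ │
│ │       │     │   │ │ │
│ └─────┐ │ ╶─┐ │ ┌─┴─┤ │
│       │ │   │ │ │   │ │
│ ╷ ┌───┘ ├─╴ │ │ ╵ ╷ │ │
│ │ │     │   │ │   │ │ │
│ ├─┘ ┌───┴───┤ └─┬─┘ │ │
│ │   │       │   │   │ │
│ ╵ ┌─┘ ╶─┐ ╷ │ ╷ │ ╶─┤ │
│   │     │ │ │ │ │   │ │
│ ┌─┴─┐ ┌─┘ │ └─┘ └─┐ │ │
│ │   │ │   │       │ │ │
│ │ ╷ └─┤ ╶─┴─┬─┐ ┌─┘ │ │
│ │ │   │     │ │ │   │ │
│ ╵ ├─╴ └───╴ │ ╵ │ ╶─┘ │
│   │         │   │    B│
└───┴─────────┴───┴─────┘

Counting the maze dimensions:
Rows (vertical): 11
Columns (horizontal): 12
Dimensions: 11 × 12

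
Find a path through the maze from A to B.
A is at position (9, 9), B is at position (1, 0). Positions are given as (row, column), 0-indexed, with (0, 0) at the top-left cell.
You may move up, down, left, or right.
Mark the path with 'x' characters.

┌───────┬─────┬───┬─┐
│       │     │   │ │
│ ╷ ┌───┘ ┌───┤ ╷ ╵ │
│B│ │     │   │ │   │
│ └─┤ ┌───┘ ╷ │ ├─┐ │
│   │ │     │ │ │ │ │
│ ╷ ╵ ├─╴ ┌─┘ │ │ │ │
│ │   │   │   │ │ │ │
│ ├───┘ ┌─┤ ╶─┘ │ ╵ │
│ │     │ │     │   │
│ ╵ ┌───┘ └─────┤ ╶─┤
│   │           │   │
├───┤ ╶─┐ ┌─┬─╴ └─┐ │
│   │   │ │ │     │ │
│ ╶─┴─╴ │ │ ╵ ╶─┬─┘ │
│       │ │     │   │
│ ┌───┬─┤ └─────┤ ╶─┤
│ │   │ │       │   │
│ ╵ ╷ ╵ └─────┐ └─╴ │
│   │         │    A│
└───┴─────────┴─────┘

Finding the shortest path from (9, 9) to (1, 0):
Path length: 39 steps
Directions: up → left → up → right → up → up → left → up → right → up → up → up → left → up → left → down → down → down → down → left → left → up → right → up → up → left → down → left → down → left → down → left → left → down → left → up → up → up → up

Solution:

┌───────┬─────┬───┬─┐
│       │     │x x│ │
│ ╷ ┌───┘ ┌───┤ ╷ ╵ │
│B│ │     │x x│x│x x│
│ └─┤ ┌───┘ ╷ │ ├─┐ │
│x  │ │  x x│x│x│ │x│
│ ╷ ╵ ├─╴ ┌─┘ │ │ │ │
│x│   │x x│x x│x│ │x│
│ ├───┘ ┌─┤ ╶─┘ │ ╵ │
│x│x x x│ │x x x│x x│
│ ╵ ┌───┘ └─────┤ ╶─┤
│x x│           │x x│
├───┤ ╶─┐ ┌─┬─╴ └─┐ │
│   │   │ │ │     │x│
│ ╶─┴─╴ │ │ ╵ ╶─┬─┘ │
│       │ │     │x x│
│ ┌───┬─┤ └─────┤ ╶─┤
│ │   │ │       │x x│
│ ╵ ╷ ╵ └─────┐ └─╴ │
│   │         │    A│
└───┴─────────┴─────┘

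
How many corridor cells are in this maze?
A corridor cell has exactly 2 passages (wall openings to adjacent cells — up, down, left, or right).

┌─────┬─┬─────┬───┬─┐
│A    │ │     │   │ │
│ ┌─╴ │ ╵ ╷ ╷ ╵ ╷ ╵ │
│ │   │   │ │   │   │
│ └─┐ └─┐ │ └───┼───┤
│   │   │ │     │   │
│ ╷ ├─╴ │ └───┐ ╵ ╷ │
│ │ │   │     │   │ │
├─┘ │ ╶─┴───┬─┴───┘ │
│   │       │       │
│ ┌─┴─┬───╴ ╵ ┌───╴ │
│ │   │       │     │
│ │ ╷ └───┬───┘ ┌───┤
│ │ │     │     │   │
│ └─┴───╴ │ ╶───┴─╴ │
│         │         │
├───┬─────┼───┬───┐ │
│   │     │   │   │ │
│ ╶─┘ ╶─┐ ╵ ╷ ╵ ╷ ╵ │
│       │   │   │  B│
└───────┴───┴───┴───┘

Counting cells with exactly 2 passages:
Total corridor cells: 82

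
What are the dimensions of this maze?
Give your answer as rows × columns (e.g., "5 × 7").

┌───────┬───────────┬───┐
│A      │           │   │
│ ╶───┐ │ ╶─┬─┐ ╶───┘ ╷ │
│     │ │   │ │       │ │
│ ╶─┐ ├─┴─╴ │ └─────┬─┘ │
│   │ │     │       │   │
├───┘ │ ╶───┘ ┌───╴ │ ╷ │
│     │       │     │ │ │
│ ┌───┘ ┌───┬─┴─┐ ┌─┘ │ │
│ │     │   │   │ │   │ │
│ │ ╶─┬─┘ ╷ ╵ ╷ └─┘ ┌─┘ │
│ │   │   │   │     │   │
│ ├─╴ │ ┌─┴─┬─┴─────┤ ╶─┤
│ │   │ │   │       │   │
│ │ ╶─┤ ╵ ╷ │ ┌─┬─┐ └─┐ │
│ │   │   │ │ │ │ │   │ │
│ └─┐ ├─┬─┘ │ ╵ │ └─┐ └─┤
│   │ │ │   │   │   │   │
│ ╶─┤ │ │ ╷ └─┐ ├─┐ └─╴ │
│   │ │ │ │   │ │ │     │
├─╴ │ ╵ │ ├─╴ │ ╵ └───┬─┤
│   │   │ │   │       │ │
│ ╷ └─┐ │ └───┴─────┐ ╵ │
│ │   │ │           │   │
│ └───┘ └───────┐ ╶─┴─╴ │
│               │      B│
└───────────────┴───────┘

Counting the maze dimensions:
Rows (vertical): 13
Columns (horizontal): 12
Dimensions: 13 × 12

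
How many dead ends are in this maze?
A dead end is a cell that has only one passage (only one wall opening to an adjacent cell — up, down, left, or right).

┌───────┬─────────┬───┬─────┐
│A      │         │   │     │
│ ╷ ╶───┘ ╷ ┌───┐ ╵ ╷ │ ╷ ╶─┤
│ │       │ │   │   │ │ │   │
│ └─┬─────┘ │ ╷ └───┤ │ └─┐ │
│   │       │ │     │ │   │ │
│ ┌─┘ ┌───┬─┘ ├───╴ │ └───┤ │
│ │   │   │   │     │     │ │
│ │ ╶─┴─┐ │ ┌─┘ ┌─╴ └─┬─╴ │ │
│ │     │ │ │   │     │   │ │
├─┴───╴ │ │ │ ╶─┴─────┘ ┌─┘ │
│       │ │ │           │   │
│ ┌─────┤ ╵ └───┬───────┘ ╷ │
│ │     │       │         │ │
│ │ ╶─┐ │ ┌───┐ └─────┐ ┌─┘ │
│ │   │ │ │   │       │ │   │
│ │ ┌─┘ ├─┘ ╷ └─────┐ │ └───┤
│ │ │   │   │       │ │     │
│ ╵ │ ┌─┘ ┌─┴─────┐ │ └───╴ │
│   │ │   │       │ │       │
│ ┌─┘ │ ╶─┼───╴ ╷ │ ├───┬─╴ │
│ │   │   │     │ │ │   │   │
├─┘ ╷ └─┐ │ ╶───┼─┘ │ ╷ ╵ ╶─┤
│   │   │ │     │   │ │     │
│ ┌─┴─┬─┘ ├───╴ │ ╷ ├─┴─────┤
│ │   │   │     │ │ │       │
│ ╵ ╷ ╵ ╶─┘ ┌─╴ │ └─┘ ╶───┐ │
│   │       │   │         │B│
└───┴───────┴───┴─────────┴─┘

Checking each cell for number of passages:

Dead ends found at positions:
  (0, 3)
  (0, 13)
  (2, 1)
  (2, 12)
  (3, 3)
  (4, 0)
  (4, 8)
  (4, 10)
  (6, 8)
  (7, 2)
  (7, 4)
  (7, 12)
  (9, 5)
  (10, 0)
  (10, 8)
  (11, 3)
  (11, 10)
  (11, 13)
  (12, 9)
  (13, 6)
  (13, 12)
  (13, 13)
Total dead ends: 22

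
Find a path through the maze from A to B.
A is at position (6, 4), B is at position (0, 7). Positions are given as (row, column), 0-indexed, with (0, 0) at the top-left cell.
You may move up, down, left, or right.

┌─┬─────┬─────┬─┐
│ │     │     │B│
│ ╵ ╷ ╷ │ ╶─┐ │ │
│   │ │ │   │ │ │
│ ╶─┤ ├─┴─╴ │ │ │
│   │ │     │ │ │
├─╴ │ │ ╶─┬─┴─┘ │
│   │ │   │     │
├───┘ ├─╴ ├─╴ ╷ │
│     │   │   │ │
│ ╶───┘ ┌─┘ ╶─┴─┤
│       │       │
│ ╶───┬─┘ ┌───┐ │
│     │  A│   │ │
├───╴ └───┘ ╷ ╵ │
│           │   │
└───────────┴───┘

Finding the shortest path from (6, 4) to (0, 7):
Path length: 9 steps
Directions: up → right → up → right → up → right → up → up → up

Solution:

┌─┬─────┬─────┬─┐
│ │     │     │B│
│ ╵ ╷ ╷ │ ╶─┐ │ │
│   │ │ │   │ │↑│
│ ╶─┤ ├─┴─╴ │ │ │
│   │ │     │ │↑│
├─╴ │ │ ╶─┬─┴─┘ │
│   │ │   │  ↱ ↑│
├───┘ ├─╴ ├─╴ ╷ │
│     │   │↱ ↑│ │
│ ╶───┘ ┌─┘ ╶─┴─┤
│       │↱ ↑    │
│ ╶───┬─┘ ┌───┐ │
│     │  A│   │ │
├───╴ └───┘ ╷ ╵ │
│           │   │
└───────────┴───┘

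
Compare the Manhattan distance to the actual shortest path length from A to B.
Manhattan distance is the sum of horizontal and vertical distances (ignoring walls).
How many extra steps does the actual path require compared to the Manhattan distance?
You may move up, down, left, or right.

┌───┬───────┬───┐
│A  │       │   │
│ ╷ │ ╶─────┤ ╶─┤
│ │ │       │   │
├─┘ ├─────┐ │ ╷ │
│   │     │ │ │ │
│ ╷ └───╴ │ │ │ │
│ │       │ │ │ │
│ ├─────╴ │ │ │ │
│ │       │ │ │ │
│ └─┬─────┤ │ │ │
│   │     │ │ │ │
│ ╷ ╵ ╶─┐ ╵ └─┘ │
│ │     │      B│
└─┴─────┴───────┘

Manhattan distance: |6 - 0| + |7 - 0| = 13
Actual path length: 17
Extra steps: 17 - 13 = 4

Solution:

┌───┬───────┬───┐
│A ↓│       │   │
│ ╷ │ ╶─────┤ ╶─┤
│ │↓│       │   │
├─┘ ├─────┐ │ ╷ │
│↓ ↲│     │ │ │ │
│ ╷ └───╴ │ │ │ │
│↓│       │ │ │ │
│ ├─────╴ │ │ │ │
│↓│       │ │ │ │
│ └─┬─────┤ │ │ │
│↳ ↓│↱ → ↓│ │ │ │
│ ╷ ╵ ╶─┐ ╵ └─┘ │
│ │↳ ↑  │↳ → → B│
└─┴─────┴───────┘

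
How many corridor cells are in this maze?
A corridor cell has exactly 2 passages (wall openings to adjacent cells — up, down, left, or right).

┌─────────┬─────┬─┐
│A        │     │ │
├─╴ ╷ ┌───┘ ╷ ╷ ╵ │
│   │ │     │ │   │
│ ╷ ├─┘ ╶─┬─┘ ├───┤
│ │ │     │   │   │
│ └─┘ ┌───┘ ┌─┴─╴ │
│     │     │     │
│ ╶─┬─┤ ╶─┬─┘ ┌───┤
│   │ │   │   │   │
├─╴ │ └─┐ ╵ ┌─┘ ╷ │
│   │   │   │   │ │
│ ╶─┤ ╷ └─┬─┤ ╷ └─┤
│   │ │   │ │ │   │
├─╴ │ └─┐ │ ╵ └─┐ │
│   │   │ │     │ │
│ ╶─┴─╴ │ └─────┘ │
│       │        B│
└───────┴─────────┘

Counting cells with exactly 2 passages:
Total corridor cells: 61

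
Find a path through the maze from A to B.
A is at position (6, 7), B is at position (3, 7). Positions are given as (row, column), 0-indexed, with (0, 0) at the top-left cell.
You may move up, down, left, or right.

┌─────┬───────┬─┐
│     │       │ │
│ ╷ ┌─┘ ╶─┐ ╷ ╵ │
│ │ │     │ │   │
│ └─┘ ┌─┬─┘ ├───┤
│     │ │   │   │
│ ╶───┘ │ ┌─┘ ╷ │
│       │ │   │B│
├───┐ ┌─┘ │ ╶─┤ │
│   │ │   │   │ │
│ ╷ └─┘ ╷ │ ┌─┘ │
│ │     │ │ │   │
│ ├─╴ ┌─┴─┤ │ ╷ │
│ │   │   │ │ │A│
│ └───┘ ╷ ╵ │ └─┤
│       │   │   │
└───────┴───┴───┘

Finding the shortest path from (6, 7) to (3, 7):
Path length: 3 steps
Directions: up → up → up

Solution:

┌─────┬───────┬─┐
│     │       │ │
│ ╷ ┌─┘ ╶─┐ ╷ ╵ │
│ │ │     │ │   │
│ └─┘ ┌─┬─┘ ├───┤
│     │ │   │   │
│ ╶───┘ │ ┌─┘ ╷ │
│       │ │   │B│
├───┐ ┌─┘ │ ╶─┤ │
│   │ │   │   │↑│
│ ╷ └─┘ ╷ │ ┌─┘ │
│ │     │ │ │  ↑│
│ ├─╴ ┌─┴─┤ │ ╷ │
│ │   │   │ │ │A│
│ └───┘ ╷ ╵ │ └─┤
│       │   │   │
└───────┴───┴───┘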